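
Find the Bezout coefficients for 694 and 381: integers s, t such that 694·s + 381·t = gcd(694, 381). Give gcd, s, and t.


Euclidean algorithm on (694, 381) — divide until remainder is 0:
  694 = 1 · 381 + 313
  381 = 1 · 313 + 68
  313 = 4 · 68 + 41
  68 = 1 · 41 + 27
  41 = 1 · 27 + 14
  27 = 1 · 14 + 13
  14 = 1 · 13 + 1
  13 = 13 · 1 + 0
gcd(694, 381) = 1.
Track Bezout coefficients alongside the remainders: start with r₀ = 694 = a·1 + b·0 (s = 1, t = 0) and r₁ = 381 = a·0 + b·1 (s = 0, t = 1); each new remainder r_{k+1} = r_{k-1} − q_k·r_k inherits s_{k+1} = s_{k-1} − q_k·s_k, t_{k+1} = t_{k-1} − q_k·t_k, so r_k = a·s_k + b·t_k at every step:
  q = 1: r = 313, s = 1 − 1·0 = 1, t = 0 − 1·1 = -1  (check: 694·1 + 381·(-1) = 313)
  q = 1: r = 68, s = 0 − 1·1 = -1, t = 1 − 1·(-1) = 2  (check: 694·(-1) + 381·2 = 68)
  q = 4: r = 41, s = 1 − 4·(-1) = 5, t = -1 − 4·2 = -9  (check: 694·5 + 381·(-9) = 41)
  q = 1: r = 27, s = -1 − 1·5 = -6, t = 2 − 1·(-9) = 11  (check: 694·(-6) + 381·11 = 27)
  q = 1: r = 14, s = 5 − 1·(-6) = 11, t = -9 − 1·11 = -20  (check: 694·11 + 381·(-20) = 14)
  q = 1: r = 13, s = -6 − 1·11 = -17, t = 11 − 1·(-20) = 31  (check: 694·(-17) + 381·31 = 13)
  q = 1: r = 1, s = 11 − 1·(-17) = 28, t = -20 − 1·31 = -51  (check: 694·28 + 381·(-51) = 1)
The row with r = 1 (the gcd) gives the Bezout coefficients s = 28, t = -51.
Result: 694 · (28) + 381 · (-51) = 1.

gcd(694, 381) = 1; s = 28, t = -51 (check: 694·28 + 381·(-51) = 1).


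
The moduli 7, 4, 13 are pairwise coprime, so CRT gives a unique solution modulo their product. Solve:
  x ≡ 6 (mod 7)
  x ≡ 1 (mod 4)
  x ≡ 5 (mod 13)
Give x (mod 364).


Moduli 7, 4, 13 are pairwise coprime; by CRT there is a unique solution modulo M = 7 · 4 · 13 = 364.
Solve pairwise, accumulating the modulus:
  Start with x ≡ 6 (mod 7).
  Combine with x ≡ 1 (mod 4): since gcd(7, 4) = 1, we get a unique residue mod 28.
    Write x = 6 + 7·t and substitute into x ≡ 1 (mod 4): 7·t ≡ 1 − 6 = -5 (mod 4).
    Reduce coefficients mod 4: 3·t ≡ 3 (mod 4).
    The inverse of 3 mod 4 is 3 (since 3·3 = 9 = 2·4 + 1), so t ≡ 3·3 = 9 ≡ 1 (mod 4).
    Then x = 6 + 7·1 = 13, valid modulo lcm(7, 4) = 28: x ≡ 13 (mod 28).
  Combine with x ≡ 5 (mod 13): since gcd(28, 13) = 1, we get a unique residue mod 364.
    Write x = 13 + 28·t and substitute into x ≡ 5 (mod 13): 28·t ≡ 5 − 13 = -8 (mod 13).
    Reduce coefficients mod 13: 2·t ≡ 5 (mod 13).
    The inverse of 2 mod 13 is 7 (since 2·7 = 14 = 1·13 + 1), so t ≡ 7·5 = 35 ≡ 9 (mod 13).
    Then x = 13 + 28·9 = 265, valid modulo lcm(28, 13) = 364: x ≡ 265 (mod 364).
Verify: 265 mod 7 = 6 ✓, 265 mod 4 = 1 ✓, 265 mod 13 = 5 ✓.

x ≡ 265 (mod 364).


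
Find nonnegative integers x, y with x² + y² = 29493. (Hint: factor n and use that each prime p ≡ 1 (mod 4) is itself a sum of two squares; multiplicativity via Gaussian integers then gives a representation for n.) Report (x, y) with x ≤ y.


Step 1: Factor n = 29493 = 3^2 · 29 · 113.
Step 2: Check the mod-4 condition on each prime factor: 3 ≡ 3 (mod 4), exponent 2 (must be even); 29 ≡ 1 (mod 4), exponent 1; 113 ≡ 1 (mod 4), exponent 1.
All primes ≡ 3 (mod 4) appear to even exponent (or don't appear), so by the two-squares theorem n IS expressible as a sum of two squares.
Step 3: Build a representation. Group n = k² · m with k = 3 and m = 29 · 113 = 3277 (a product of primes ≡ 1 (mod 4)); a representation of m scales to one of n via (k·x)² + (k·y)² = k²(x² + y²). Each prime p ≡ 1 (mod 4) is itself a sum of two squares; find a² by testing p − a² for a perfect square:
  29: 29 − 1² = 28, 29 − 2² = 25 = 5² ⇒ 29 = 2² + 5².
  113: 113 − 1² = 112, 113 − 2² = 109, 113 − 3² = 104, 113 − 4² = 97, 113 − 5² = 88, 113 − 6² = 77, 113 − 7² = 64 = 8² ⇒ 113 = 7² + 8².
  Combine using the Brahmagupta–Fibonacci identity (a² + b²)(c² + d²) = (ac − bd)² + (ad + bc)² = (ac + bd)² + (ad − bc)²:
  29 · 113 = 3277: from (2² + 5²)(7² + 8²), take (2·7 − 5·8, 2·8 + 5·7) = (14 − 40, 16 + 35) = (-26, 51); dropping signs (only squares matter) gives (26, 51); check 26² + 51² = 676 + 2601 = 3277 ✓.
  Scale by k = 3: (3·26, 3·51) = (78, 153).
Step 4: Order so x ≤ y and verify: 78² + 153² = 6084 + 23409 = 29493 = n. ✓

n = 29493 = 78² + 153² (one valid representation with x ≤ y).


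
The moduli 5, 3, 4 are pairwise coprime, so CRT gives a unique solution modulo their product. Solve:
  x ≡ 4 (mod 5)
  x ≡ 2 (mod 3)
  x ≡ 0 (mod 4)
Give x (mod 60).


Moduli 5, 3, 4 are pairwise coprime; by CRT there is a unique solution modulo M = 5 · 3 · 4 = 60.
Solve pairwise, accumulating the modulus:
  Start with x ≡ 4 (mod 5).
  Combine with x ≡ 2 (mod 3): since gcd(5, 3) = 1, we get a unique residue mod 15.
    Write x = 4 + 5·t and substitute into x ≡ 2 (mod 3): 5·t ≡ 2 − 4 = -2 (mod 3).
    Reduce coefficients mod 3: 2·t ≡ 1 (mod 3).
    The inverse of 2 mod 3 is 2 (since 2·2 = 4 = 1·3 + 1), so t ≡ 2·1 = 2 ≡ 2 (mod 3).
    Then x = 4 + 5·2 = 14, valid modulo lcm(5, 3) = 15: x ≡ 14 (mod 15).
  Combine with x ≡ 0 (mod 4): since gcd(15, 4) = 1, we get a unique residue mod 60.
    Write x = 14 + 15·t and substitute into x ≡ 0 (mod 4): 15·t ≡ 0 − 14 = -14 (mod 4).
    Reduce coefficients mod 4: 3·t ≡ 2 (mod 4).
    The inverse of 3 mod 4 is 3 (since 3·3 = 9 = 2·4 + 1), so t ≡ 3·2 = 6 ≡ 2 (mod 4).
    Then x = 14 + 15·2 = 44, valid modulo lcm(15, 4) = 60: x ≡ 44 (mod 60).
Verify: 44 mod 5 = 4 ✓, 44 mod 3 = 2 ✓, 44 mod 4 = 0 ✓.

x ≡ 44 (mod 60).


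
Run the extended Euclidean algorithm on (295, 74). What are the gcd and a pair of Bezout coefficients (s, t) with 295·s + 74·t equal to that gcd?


Euclidean algorithm on (295, 74) — divide until remainder is 0:
  295 = 3 · 74 + 73
  74 = 1 · 73 + 1
  73 = 73 · 1 + 0
gcd(295, 74) = 1.
Track Bezout coefficients alongside the remainders: start with r₀ = 295 = a·1 + b·0 (s = 1, t = 0) and r₁ = 74 = a·0 + b·1 (s = 0, t = 1); each new remainder r_{k+1} = r_{k-1} − q_k·r_k inherits s_{k+1} = s_{k-1} − q_k·s_k, t_{k+1} = t_{k-1} − q_k·t_k, so r_k = a·s_k + b·t_k at every step:
  q = 3: r = 73, s = 1 − 3·0 = 1, t = 0 − 3·1 = -3  (check: 295·1 + 74·(-3) = 73)
  q = 1: r = 1, s = 0 − 1·1 = -1, t = 1 − 1·(-3) = 4  (check: 295·(-1) + 74·4 = 1)
The row with r = 1 (the gcd) gives the Bezout coefficients s = -1, t = 4.
Result: 295 · (-1) + 74 · (4) = 1.

gcd(295, 74) = 1; s = -1, t = 4 (check: 295·(-1) + 74·4 = 1).


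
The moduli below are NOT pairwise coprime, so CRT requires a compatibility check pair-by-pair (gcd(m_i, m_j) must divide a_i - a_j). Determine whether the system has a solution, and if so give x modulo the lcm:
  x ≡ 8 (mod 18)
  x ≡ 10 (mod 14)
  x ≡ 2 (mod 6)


Moduli 18, 14, 6 are not pairwise coprime, so CRT works modulo lcm(m_i) when all pairwise compatibility conditions hold.
Pairwise compatibility: gcd(m_i, m_j) must divide a_i - a_j for every pair.
Merge one congruence at a time:
  Start: x ≡ 8 (mod 18).
  Combine with x ≡ 10 (mod 14): gcd(18, 14) = 2; 10 - 8 = 2, which IS divisible by 2, so compatible.
    Write x = 8 + 18·t and substitute into x ≡ 10 (mod 14): 18·t ≡ 10 − 8 = 2 (mod 14).
    Divide the congruence (and modulus) by g = 2: 9·t ≡ 1 (mod 7).
    Reduce coefficients mod 7: 2·t ≡ 1 (mod 7).
    The inverse of 2 mod 7 is 4 (since 2·4 = 8 = 1·7 + 1), so t ≡ 4·1 = 4 ≡ 4 (mod 7).
    Then x = 8 + 18·4 = 80, valid modulo lcm(18, 14) = 126: x ≡ 80 (mod 126).
  Combine with x ≡ 2 (mod 6): gcd(126, 6) = 6; 2 - 80 = -78, which IS divisible by 6, so compatible.
    Write x = 80 + 126·t and substitute into x ≡ 2 (mod 6): 126·t ≡ 2 − 80 = -78 (mod 6).
    Divide the congruence (and modulus) by g = 6: 21·t ≡ -13 (mod 1).
    Modulo 1 every t works; take t = 0.
    Then x = 80 + 126·0 = 80, valid modulo lcm(126, 6) = 126: x ≡ 80 (mod 126).
Verify: 80 mod 18 = 8, 80 mod 14 = 10, 80 mod 6 = 2.

x ≡ 80 (mod 126).


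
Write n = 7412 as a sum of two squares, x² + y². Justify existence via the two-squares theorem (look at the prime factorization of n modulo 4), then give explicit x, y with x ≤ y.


Step 1: Factor n = 7412 = 2^2 · 17 · 109.
Step 2: Check the mod-4 condition on each prime factor: 2 = 2 (special); 17 ≡ 1 (mod 4), exponent 1; 109 ≡ 1 (mod 4), exponent 1.
All primes ≡ 3 (mod 4) appear to even exponent (or don't appear), so by the two-squares theorem n IS expressible as a sum of two squares.
Step 3: Build a representation. Group n = k² · m with k = 2 and m = 17 · 109 = 1853 (a product of primes ≡ 1 (mod 4)); a representation of m scales to one of n via (k·x)² + (k·y)² = k²(x² + y²). Each prime p ≡ 1 (mod 4) is itself a sum of two squares; find a² by testing p − a² for a perfect square:
  17: 17 − 1² = 16 = 4² ⇒ 17 = 1² + 4².
  109: 109 − 1² = 108, 109 − 2² = 105, 109 − 3² = 100 = 10² ⇒ 109 = 3² + 10².
  Combine using the Brahmagupta–Fibonacci identity (a² + b²)(c² + d²) = (ac − bd)² + (ad + bc)² = (ac + bd)² + (ad − bc)²:
  17 · 109 = 1853: from (1² + 4²)(3² + 10²), take (1·3 − 4·10, 1·10 + 4·3) = (3 − 40, 10 + 12) = (-37, 22); dropping signs (only squares matter) gives (37, 22); check 37² + 22² = 1369 + 484 = 1853 ✓.
  Scale by k = 2: (2·37, 2·22) = (74, 44).
Step 4: Order so x ≤ y and verify: 44² + 74² = 1936 + 5476 = 7412 = n. ✓

n = 7412 = 44² + 74² (one valid representation with x ≤ y).


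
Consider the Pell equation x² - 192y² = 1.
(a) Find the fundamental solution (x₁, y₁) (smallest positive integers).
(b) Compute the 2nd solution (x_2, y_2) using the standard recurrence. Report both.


Step 1: Find the fundamental solution (x₁, y₁) of x² - 192y² = 1.
  Expand √192 as a continued fraction. a₀ = ⌊√192⌋ = 13; iterate m_{k+1} = d_k·a_k − m_k, d_{k+1} = (192 − m_{k+1}²)/d_k, a_{k+1} = ⌊(a₀ + m_{k+1})/d_{k+1}⌋ (starting m₀ = 0, d₀ = 1), with convergents p_k = a_k·p_{k-1} + p_{k-2}, q_k = a_k·q_{k-1} + q_{k-2} (p₋₁ = 1, q₋₁ = 0):
  k = 0: a₀ = 13; p₀/q₀ = 13/1; p₀² − 192·q₀² = 169 − 192 = -23.
  k = 1: m = 13, d = 23, a = ⌊(13 + 13)/23⌋ = 1; p/q = (1·13 + 1)/(1·1 + 0) = 14/1; p² − 192·q² = 196 − 192 = 4.
  k = 2: m = 10, d = 4, a = ⌊(13 + 10)/4⌋ = 5; p/q = (5·14 + 13)/(5·1 + 1) = 83/6; p² − 192·q² = 6889 − 6912 = -23.
  k = 3: m = 10, d = 23, a = ⌊(13 + 10)/23⌋ = 1; p/q = (1·83 + 14)/(1·6 + 1) = 97/7; p² − 192·q² = 9409 − 9408 = 1.
  The first convergent with p² − 192·q² = 1 gives the fundamental solution (x₁, y₁) = (97, 7).
Step 2: Apply the recurrence (x_{n+1}, y_{n+1}) = (x₁x_n + 192y₁y_n, x₁y_n + y₁x_n) repeatedly.
  From (x_1, y_1) = (97, 7): x_2 = 97·97 + 192·7·7 = 18817; y_2 = 97·7 + 7·97 = 1358.
Step 3: Verify x_2² - 192·y_2² = 354079489 - 354079488 = 1 (should be 1). ✓

(x_1, y_1) = (97, 7); (x_2, y_2) = (18817, 1358).


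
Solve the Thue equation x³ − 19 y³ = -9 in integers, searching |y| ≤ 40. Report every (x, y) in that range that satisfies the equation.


The equation is x³ - 19y³ = -9. For fixed y, x³ = 19·y³ − 9, so a solution requires the RHS to be a perfect cube.
Strategy: iterate y from -40 to 40, compute RHS = 19·y³ − 9, and check whether it is a (positive or negative) perfect cube.
Check small values of y:
  y = 0: RHS = -9 is not a perfect cube.
  y = 1: RHS = 10 is not a perfect cube.
  y = -1: RHS = -28 is not a perfect cube.
  y = 2: RHS = 143 is not a perfect cube.
  y = -2: RHS = -161 is not a perfect cube.
  y = 3: RHS = 504 is not a perfect cube.
  y = -3: RHS = -522 is not a perfect cube.
Continuing the search up to |y| = 40 finds no solutions either.
No (x, y) in the scanned range satisfies the equation.

No integer solutions with |y| ≤ 40.


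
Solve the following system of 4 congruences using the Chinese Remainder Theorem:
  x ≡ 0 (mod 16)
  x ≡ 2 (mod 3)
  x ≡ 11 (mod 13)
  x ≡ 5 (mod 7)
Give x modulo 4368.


Product of moduli M = 16 · 3 · 13 · 7 = 4368.
Merge one congruence at a time:
  Start: x ≡ 0 (mod 16).
  Combine with x ≡ 2 (mod 3); new modulus lcm = 48.
    Write x = 0 + 16·t and substitute into x ≡ 2 (mod 3): 16·t ≡ 2 − 0 = 2 (mod 3).
    Reduce coefficients mod 3: 1·t ≡ 2 (mod 3).
    So t ≡ 2 (mod 3).
    Then x = 0 + 16·2 = 32, valid modulo lcm(16, 3) = 48: x ≡ 32 (mod 48).
  Combine with x ≡ 11 (mod 13); new modulus lcm = 624.
    Write x = 32 + 48·t and substitute into x ≡ 11 (mod 13): 48·t ≡ 11 − 32 = -21 (mod 13).
    Reduce coefficients mod 13: 9·t ≡ 5 (mod 13).
    The inverse of 9 mod 13 is 3 (since 9·3 = 27 = 2·13 + 1), so t ≡ 3·5 = 15 ≡ 2 (mod 13).
    Then x = 32 + 48·2 = 128, valid modulo lcm(48, 13) = 624: x ≡ 128 (mod 624).
  Combine with x ≡ 5 (mod 7); new modulus lcm = 4368.
    Write x = 128 + 624·t and substitute into x ≡ 5 (mod 7): 624·t ≡ 5 − 128 = -123 (mod 7).
    Reduce coefficients mod 7: 1·t ≡ 3 (mod 7).
    So t ≡ 3 (mod 7).
    Then x = 128 + 624·3 = 2000, valid modulo lcm(624, 7) = 4368: x ≡ 2000 (mod 4368).
Verify against each original: 2000 mod 16 = 0, 2000 mod 3 = 2, 2000 mod 13 = 11, 2000 mod 7 = 5.

x ≡ 2000 (mod 4368).


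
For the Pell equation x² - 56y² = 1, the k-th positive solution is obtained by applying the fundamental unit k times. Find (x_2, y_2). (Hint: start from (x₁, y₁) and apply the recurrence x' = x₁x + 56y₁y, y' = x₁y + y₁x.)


Step 1: Find the fundamental solution (x₁, y₁) of x² - 56y² = 1.
  Expand √56 as a continued fraction. a₀ = ⌊√56⌋ = 7; iterate m_{k+1} = d_k·a_k − m_k, d_{k+1} = (56 − m_{k+1}²)/d_k, a_{k+1} = ⌊(a₀ + m_{k+1})/d_{k+1}⌋ (starting m₀ = 0, d₀ = 1), with convergents p_k = a_k·p_{k-1} + p_{k-2}, q_k = a_k·q_{k-1} + q_{k-2} (p₋₁ = 1, q₋₁ = 0):
  k = 0: a₀ = 7; p₀/q₀ = 7/1; p₀² − 56·q₀² = 49 − 56 = -7.
  k = 1: m = 7, d = 7, a = ⌊(7 + 7)/7⌋ = 2; p/q = (2·7 + 1)/(2·1 + 0) = 15/2; p² − 56·q² = 225 − 224 = 1.
  The first convergent with p² − 56·q² = 1 gives the fundamental solution (x₁, y₁) = (15, 2).
Step 2: Apply the recurrence (x_{n+1}, y_{n+1}) = (x₁x_n + 56y₁y_n, x₁y_n + y₁x_n) repeatedly.
  From (x_1, y_1) = (15, 2): x_2 = 15·15 + 56·2·2 = 449; y_2 = 15·2 + 2·15 = 60.
Step 3: Verify x_2² - 56·y_2² = 201601 - 201600 = 1 (should be 1). ✓

(x_1, y_1) = (15, 2); (x_2, y_2) = (449, 60).


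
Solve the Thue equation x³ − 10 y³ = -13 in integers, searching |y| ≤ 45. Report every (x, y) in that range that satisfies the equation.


The equation is x³ - 10y³ = -13. For fixed y, x³ = 10·y³ − 13, so a solution requires the RHS to be a perfect cube.
Strategy: iterate y from -45 to 45, compute RHS = 10·y³ − 13, and check whether it is a (positive or negative) perfect cube.
Check small values of y:
  y = 0: RHS = -13 is not a perfect cube.
  y = 1: RHS = -3 is not a perfect cube.
  y = -1: RHS = -23 is not a perfect cube.
  y = 2: RHS = 67 is not a perfect cube.
  y = -2: RHS = -93 is not a perfect cube.
  y = 3: RHS = 257 is not a perfect cube.
  y = -3: RHS = -283 is not a perfect cube.
Continuing the search up to |y| = 45 finds no solutions either.
No (x, y) in the scanned range satisfies the equation.

No integer solutions with |y| ≤ 45.


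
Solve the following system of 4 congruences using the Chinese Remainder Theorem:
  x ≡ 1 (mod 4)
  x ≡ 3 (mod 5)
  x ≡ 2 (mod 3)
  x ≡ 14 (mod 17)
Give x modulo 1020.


Product of moduli M = 4 · 5 · 3 · 17 = 1020.
Merge one congruence at a time:
  Start: x ≡ 1 (mod 4).
  Combine with x ≡ 3 (mod 5); new modulus lcm = 20.
    Write x = 1 + 4·t and substitute into x ≡ 3 (mod 5): 4·t ≡ 3 − 1 = 2 (mod 5).
    The inverse of 4 mod 5 is 4 (since 4·4 = 16 = 3·5 + 1), so t ≡ 4·2 = 8 ≡ 3 (mod 5).
    Then x = 1 + 4·3 = 13, valid modulo lcm(4, 5) = 20: x ≡ 13 (mod 20).
  Combine with x ≡ 2 (mod 3); new modulus lcm = 60.
    Write x = 13 + 20·t and substitute into x ≡ 2 (mod 3): 20·t ≡ 2 − 13 = -11 (mod 3).
    Reduce coefficients mod 3: 2·t ≡ 1 (mod 3).
    The inverse of 2 mod 3 is 2 (since 2·2 = 4 = 1·3 + 1), so t ≡ 2·1 = 2 ≡ 2 (mod 3).
    Then x = 13 + 20·2 = 53, valid modulo lcm(20, 3) = 60: x ≡ 53 (mod 60).
  Combine with x ≡ 14 (mod 17); new modulus lcm = 1020.
    Write x = 53 + 60·t and substitute into x ≡ 14 (mod 17): 60·t ≡ 14 − 53 = -39 (mod 17).
    Reduce coefficients mod 17: 9·t ≡ 12 (mod 17).
    The inverse of 9 mod 17 is 2 (since 9·2 = 18 = 1·17 + 1), so t ≡ 2·12 = 24 ≡ 7 (mod 17).
    Then x = 53 + 60·7 = 473, valid modulo lcm(60, 17) = 1020: x ≡ 473 (mod 1020).
Verify against each original: 473 mod 4 = 1, 473 mod 5 = 3, 473 mod 3 = 2, 473 mod 17 = 14.

x ≡ 473 (mod 1020).


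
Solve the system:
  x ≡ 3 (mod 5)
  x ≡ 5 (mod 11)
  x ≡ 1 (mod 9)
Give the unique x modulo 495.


Moduli 5, 11, 9 are pairwise coprime; by CRT there is a unique solution modulo M = 5 · 11 · 9 = 495.
Solve pairwise, accumulating the modulus:
  Start with x ≡ 3 (mod 5).
  Combine with x ≡ 5 (mod 11): since gcd(5, 11) = 1, we get a unique residue mod 55.
    Write x = 3 + 5·t and substitute into x ≡ 5 (mod 11): 5·t ≡ 5 − 3 = 2 (mod 11).
    The inverse of 5 mod 11 is 9 (since 5·9 = 45 = 4·11 + 1), so t ≡ 9·2 = 18 ≡ 7 (mod 11).
    Then x = 3 + 5·7 = 38, valid modulo lcm(5, 11) = 55: x ≡ 38 (mod 55).
  Combine with x ≡ 1 (mod 9): since gcd(55, 9) = 1, we get a unique residue mod 495.
    Write x = 38 + 55·t and substitute into x ≡ 1 (mod 9): 55·t ≡ 1 − 38 = -37 (mod 9).
    Reduce coefficients mod 9: 1·t ≡ 8 (mod 9).
    So t ≡ 8 (mod 9).
    Then x = 38 + 55·8 = 478, valid modulo lcm(55, 9) = 495: x ≡ 478 (mod 495).
Verify: 478 mod 5 = 3 ✓, 478 mod 11 = 5 ✓, 478 mod 9 = 1 ✓.

x ≡ 478 (mod 495).


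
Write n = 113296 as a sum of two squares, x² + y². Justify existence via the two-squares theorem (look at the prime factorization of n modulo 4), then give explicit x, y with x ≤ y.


Step 1: Factor n = 113296 = 2^4 · 73 · 97.
Step 2: Check the mod-4 condition on each prime factor: 2 = 2 (special); 73 ≡ 1 (mod 4), exponent 1; 97 ≡ 1 (mod 4), exponent 1.
All primes ≡ 3 (mod 4) appear to even exponent (or don't appear), so by the two-squares theorem n IS expressible as a sum of two squares.
Step 3: Build a representation. Group n = k² · m with k = 4 and m = 73 · 97 = 7081 (a product of primes ≡ 1 (mod 4)); a representation of m scales to one of n via (k·x)² + (k·y)² = k²(x² + y²). Each prime p ≡ 1 (mod 4) is itself a sum of two squares; find a² by testing p − a² for a perfect square:
  73: 73 − 1² = 72, 73 − 2² = 69, 73 − 3² = 64 = 8² ⇒ 73 = 3² + 8².
  97: 97 − 1² = 96, 97 − 2² = 93, 97 − 3² = 88, 97 − 4² = 81 = 9² ⇒ 97 = 4² + 9².
  Combine using the Brahmagupta–Fibonacci identity (a² + b²)(c² + d²) = (ac − bd)² + (ad + bc)² = (ac + bd)² + (ad − bc)²:
  73 · 97 = 7081: from (3² + 8²)(4² + 9²), take (3·4 − 8·9, 3·9 + 8·4) = (12 − 72, 27 + 32) = (-60, 59); dropping signs (only squares matter) gives (60, 59); check 60² + 59² = 3600 + 3481 = 7081 ✓.
  Scale by k = 4: (4·60, 4·59) = (240, 236).
Step 4: Order so x ≤ y and verify: 236² + 240² = 55696 + 57600 = 113296 = n. ✓

n = 113296 = 236² + 240² (one valid representation with x ≤ y).


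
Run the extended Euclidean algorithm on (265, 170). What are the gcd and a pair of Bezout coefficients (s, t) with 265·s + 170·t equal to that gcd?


Euclidean algorithm on (265, 170) — divide until remainder is 0:
  265 = 1 · 170 + 95
  170 = 1 · 95 + 75
  95 = 1 · 75 + 20
  75 = 3 · 20 + 15
  20 = 1 · 15 + 5
  15 = 3 · 5 + 0
gcd(265, 170) = 5.
Track Bezout coefficients alongside the remainders: start with r₀ = 265 = a·1 + b·0 (s = 1, t = 0) and r₁ = 170 = a·0 + b·1 (s = 0, t = 1); each new remainder r_{k+1} = r_{k-1} − q_k·r_k inherits s_{k+1} = s_{k-1} − q_k·s_k, t_{k+1} = t_{k-1} − q_k·t_k, so r_k = a·s_k + b·t_k at every step:
  q = 1: r = 95, s = 1 − 1·0 = 1, t = 0 − 1·1 = -1  (check: 265·1 + 170·(-1) = 95)
  q = 1: r = 75, s = 0 − 1·1 = -1, t = 1 − 1·(-1) = 2  (check: 265·(-1) + 170·2 = 75)
  q = 1: r = 20, s = 1 − 1·(-1) = 2, t = -1 − 1·2 = -3  (check: 265·2 + 170·(-3) = 20)
  q = 3: r = 15, s = -1 − 3·2 = -7, t = 2 − 3·(-3) = 11  (check: 265·(-7) + 170·11 = 15)
  q = 1: r = 5, s = 2 − 1·(-7) = 9, t = -3 − 1·11 = -14  (check: 265·9 + 170·(-14) = 5)
The row with r = 5 (the gcd) gives the Bezout coefficients s = 9, t = -14.
Result: 265 · (9) + 170 · (-14) = 5.

gcd(265, 170) = 5; s = 9, t = -14 (check: 265·9 + 170·(-14) = 5).


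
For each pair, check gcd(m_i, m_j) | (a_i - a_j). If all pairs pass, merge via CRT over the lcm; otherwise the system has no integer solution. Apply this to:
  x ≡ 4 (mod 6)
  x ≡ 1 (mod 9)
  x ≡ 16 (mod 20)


Moduli 6, 9, 20 are not pairwise coprime, so CRT works modulo lcm(m_i) when all pairwise compatibility conditions hold.
Pairwise compatibility: gcd(m_i, m_j) must divide a_i - a_j for every pair.
Merge one congruence at a time:
  Start: x ≡ 4 (mod 6).
  Combine with x ≡ 1 (mod 9): gcd(6, 9) = 3; 1 - 4 = -3, which IS divisible by 3, so compatible.
    Write x = 4 + 6·t and substitute into x ≡ 1 (mod 9): 6·t ≡ 1 − 4 = -3 (mod 9).
    Divide the congruence (and modulus) by g = 3: 2·t ≡ -1 (mod 3).
    Reduce coefficients mod 3: 2·t ≡ 2 (mod 3).
    The inverse of 2 mod 3 is 2 (since 2·2 = 4 = 1·3 + 1), so t ≡ 2·2 = 4 ≡ 1 (mod 3).
    Then x = 4 + 6·1 = 10, valid modulo lcm(6, 9) = 18: x ≡ 10 (mod 18).
  Combine with x ≡ 16 (mod 20): gcd(18, 20) = 2; 16 - 10 = 6, which IS divisible by 2, so compatible.
    Write x = 10 + 18·t and substitute into x ≡ 16 (mod 20): 18·t ≡ 16 − 10 = 6 (mod 20).
    Divide the congruence (and modulus) by g = 2: 9·t ≡ 3 (mod 10).
    The inverse of 9 mod 10 is 9 (since 9·9 = 81 = 8·10 + 1), so t ≡ 9·3 = 27 ≡ 7 (mod 10).
    Then x = 10 + 18·7 = 136, valid modulo lcm(18, 20) = 180: x ≡ 136 (mod 180).
Verify: 136 mod 6 = 4, 136 mod 9 = 1, 136 mod 20 = 16.

x ≡ 136 (mod 180).


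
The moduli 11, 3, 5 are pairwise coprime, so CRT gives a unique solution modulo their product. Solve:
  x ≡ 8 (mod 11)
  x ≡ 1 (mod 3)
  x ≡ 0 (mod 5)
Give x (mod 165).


Moduli 11, 3, 5 are pairwise coprime; by CRT there is a unique solution modulo M = 11 · 3 · 5 = 165.
Solve pairwise, accumulating the modulus:
  Start with x ≡ 8 (mod 11).
  Combine with x ≡ 1 (mod 3): since gcd(11, 3) = 1, we get a unique residue mod 33.
    Write x = 8 + 11·t and substitute into x ≡ 1 (mod 3): 11·t ≡ 1 − 8 = -7 (mod 3).
    Reduce coefficients mod 3: 2·t ≡ 2 (mod 3).
    The inverse of 2 mod 3 is 2 (since 2·2 = 4 = 1·3 + 1), so t ≡ 2·2 = 4 ≡ 1 (mod 3).
    Then x = 8 + 11·1 = 19, valid modulo lcm(11, 3) = 33: x ≡ 19 (mod 33).
  Combine with x ≡ 0 (mod 5): since gcd(33, 5) = 1, we get a unique residue mod 165.
    Write x = 19 + 33·t and substitute into x ≡ 0 (mod 5): 33·t ≡ 0 − 19 = -19 (mod 5).
    Reduce coefficients mod 5: 3·t ≡ 1 (mod 5).
    The inverse of 3 mod 5 is 2 (since 3·2 = 6 = 1·5 + 1), so t ≡ 2·1 = 2 ≡ 2 (mod 5).
    Then x = 19 + 33·2 = 85, valid modulo lcm(33, 5) = 165: x ≡ 85 (mod 165).
Verify: 85 mod 11 = 8 ✓, 85 mod 3 = 1 ✓, 85 mod 5 = 0 ✓.

x ≡ 85 (mod 165).


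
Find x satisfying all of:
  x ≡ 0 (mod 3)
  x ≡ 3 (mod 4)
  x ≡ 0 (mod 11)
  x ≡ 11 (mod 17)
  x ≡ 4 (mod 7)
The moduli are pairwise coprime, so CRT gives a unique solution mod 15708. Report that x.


Product of moduli M = 3 · 4 · 11 · 17 · 7 = 15708.
Merge one congruence at a time:
  Start: x ≡ 0 (mod 3).
  Combine with x ≡ 3 (mod 4); new modulus lcm = 12.
    Write x = 0 + 3·t and substitute into x ≡ 3 (mod 4): 3·t ≡ 3 − 0 = 3 (mod 4).
    The inverse of 3 mod 4 is 3 (since 3·3 = 9 = 2·4 + 1), so t ≡ 3·3 = 9 ≡ 1 (mod 4).
    Then x = 0 + 3·1 = 3, valid modulo lcm(3, 4) = 12: x ≡ 3 (mod 12).
  Combine with x ≡ 0 (mod 11); new modulus lcm = 132.
    Write x = 3 + 12·t and substitute into x ≡ 0 (mod 11): 12·t ≡ 0 − 3 = -3 (mod 11).
    Reduce coefficients mod 11: 1·t ≡ 8 (mod 11).
    So t ≡ 8 (mod 11).
    Then x = 3 + 12·8 = 99, valid modulo lcm(12, 11) = 132: x ≡ 99 (mod 132).
  Combine with x ≡ 11 (mod 17); new modulus lcm = 2244.
    Write x = 99 + 132·t and substitute into x ≡ 11 (mod 17): 132·t ≡ 11 − 99 = -88 (mod 17).
    Reduce coefficients mod 17: 13·t ≡ 14 (mod 17).
    The inverse of 13 mod 17 is 4 (since 13·4 = 52 = 3·17 + 1), so t ≡ 4·14 = 56 ≡ 5 (mod 17).
    Then x = 99 + 132·5 = 759, valid modulo lcm(132, 17) = 2244: x ≡ 759 (mod 2244).
  Combine with x ≡ 4 (mod 7); new modulus lcm = 15708.
    Write x = 759 + 2244·t and substitute into x ≡ 4 (mod 7): 2244·t ≡ 4 − 759 = -755 (mod 7).
    Reduce coefficients mod 7: 4·t ≡ 1 (mod 7).
    The inverse of 4 mod 7 is 2 (since 4·2 = 8 = 1·7 + 1), so t ≡ 2·1 = 2 ≡ 2 (mod 7).
    Then x = 759 + 2244·2 = 5247, valid modulo lcm(2244, 7) = 15708: x ≡ 5247 (mod 15708).
Verify against each original: 5247 mod 3 = 0, 5247 mod 4 = 3, 5247 mod 11 = 0, 5247 mod 17 = 11, 5247 mod 7 = 4.

x ≡ 5247 (mod 15708).


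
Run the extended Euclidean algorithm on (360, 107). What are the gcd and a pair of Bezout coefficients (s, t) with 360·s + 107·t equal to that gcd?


Euclidean algorithm on (360, 107) — divide until remainder is 0:
  360 = 3 · 107 + 39
  107 = 2 · 39 + 29
  39 = 1 · 29 + 10
  29 = 2 · 10 + 9
  10 = 1 · 9 + 1
  9 = 9 · 1 + 0
gcd(360, 107) = 1.
Track Bezout coefficients alongside the remainders: start with r₀ = 360 = a·1 + b·0 (s = 1, t = 0) and r₁ = 107 = a·0 + b·1 (s = 0, t = 1); each new remainder r_{k+1} = r_{k-1} − q_k·r_k inherits s_{k+1} = s_{k-1} − q_k·s_k, t_{k+1} = t_{k-1} − q_k·t_k, so r_k = a·s_k + b·t_k at every step:
  q = 3: r = 39, s = 1 − 3·0 = 1, t = 0 − 3·1 = -3  (check: 360·1 + 107·(-3) = 39)
  q = 2: r = 29, s = 0 − 2·1 = -2, t = 1 − 2·(-3) = 7  (check: 360·(-2) + 107·7 = 29)
  q = 1: r = 10, s = 1 − 1·(-2) = 3, t = -3 − 1·7 = -10  (check: 360·3 + 107·(-10) = 10)
  q = 2: r = 9, s = -2 − 2·3 = -8, t = 7 − 2·(-10) = 27  (check: 360·(-8) + 107·27 = 9)
  q = 1: r = 1, s = 3 − 1·(-8) = 11, t = -10 − 1·27 = -37  (check: 360·11 + 107·(-37) = 1)
The row with r = 1 (the gcd) gives the Bezout coefficients s = 11, t = -37.
Result: 360 · (11) + 107 · (-37) = 1.

gcd(360, 107) = 1; s = 11, t = -37 (check: 360·11 + 107·(-37) = 1).


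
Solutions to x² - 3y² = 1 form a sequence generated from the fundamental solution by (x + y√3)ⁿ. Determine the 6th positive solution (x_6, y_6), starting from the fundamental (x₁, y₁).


Step 1: Find the fundamental solution (x₁, y₁) of x² - 3y² = 1.
  Expand √3 as a continued fraction. a₀ = ⌊√3⌋ = 1; iterate m_{k+1} = d_k·a_k − m_k, d_{k+1} = (3 − m_{k+1}²)/d_k, a_{k+1} = ⌊(a₀ + m_{k+1})/d_{k+1}⌋ (starting m₀ = 0, d₀ = 1), with convergents p_k = a_k·p_{k-1} + p_{k-2}, q_k = a_k·q_{k-1} + q_{k-2} (p₋₁ = 1, q₋₁ = 0):
  k = 0: a₀ = 1; p₀/q₀ = 1/1; p₀² − 3·q₀² = 1 − 3 = -2.
  k = 1: m = 1, d = 2, a = ⌊(1 + 1)/2⌋ = 1; p/q = (1·1 + 1)/(1·1 + 0) = 2/1; p² − 3·q² = 4 − 3 = 1.
  The first convergent with p² − 3·q² = 1 gives the fundamental solution (x₁, y₁) = (2, 1).
Step 2: Apply the recurrence (x_{n+1}, y_{n+1}) = (x₁x_n + 3y₁y_n, x₁y_n + y₁x_n) repeatedly.
  From (x_1, y_1) = (2, 1): x_2 = 2·2 + 3·1·1 = 7; y_2 = 2·1 + 1·2 = 4.
  From (x_2, y_2) = (7, 4): x_3 = 2·7 + 3·1·4 = 26; y_3 = 2·4 + 1·7 = 15.
  From (x_3, y_3) = (26, 15): x_4 = 2·26 + 3·1·15 = 97; y_4 = 2·15 + 1·26 = 56.
  From (x_4, y_4) = (97, 56): x_5 = 2·97 + 3·1·56 = 362; y_5 = 2·56 + 1·97 = 209.
  From (x_5, y_5) = (362, 209): x_6 = 2·362 + 3·1·209 = 1351; y_6 = 2·209 + 1·362 = 780.
Step 3: Verify x_6² - 3·y_6² = 1825201 - 1825200 = 1 (should be 1). ✓

(x_1, y_1) = (2, 1); (x_6, y_6) = (1351, 780).


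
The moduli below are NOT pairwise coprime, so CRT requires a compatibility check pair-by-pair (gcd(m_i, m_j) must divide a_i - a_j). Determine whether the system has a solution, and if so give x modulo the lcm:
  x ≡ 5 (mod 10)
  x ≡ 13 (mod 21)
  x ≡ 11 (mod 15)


Moduli 10, 21, 15 are not pairwise coprime, so CRT works modulo lcm(m_i) when all pairwise compatibility conditions hold.
Pairwise compatibility: gcd(m_i, m_j) must divide a_i - a_j for every pair.
Merge one congruence at a time:
  Start: x ≡ 5 (mod 10).
  Combine with x ≡ 13 (mod 21): gcd(10, 21) = 1; 13 - 5 = 8, which IS divisible by 1, so compatible.
    Write x = 5 + 10·t and substitute into x ≡ 13 (mod 21): 10·t ≡ 13 − 5 = 8 (mod 21).
    The inverse of 10 mod 21 is 19 (since 10·19 = 190 = 9·21 + 1), so t ≡ 19·8 = 152 ≡ 5 (mod 21).
    Then x = 5 + 10·5 = 55, valid modulo lcm(10, 21) = 210: x ≡ 55 (mod 210).
  Combine with x ≡ 11 (mod 15): gcd(210, 15) = 15, and 11 - 55 = -44 is NOT divisible by 15.
    ⇒ system is inconsistent (no integer solution).

No solution (the system is inconsistent).


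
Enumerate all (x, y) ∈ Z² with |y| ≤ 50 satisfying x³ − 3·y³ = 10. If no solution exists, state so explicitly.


The equation is x³ - 3y³ = 10. For fixed y, x³ = 3·y³ + 10, so a solution requires the RHS to be a perfect cube.
Strategy: iterate y from -50 to 50, compute RHS = 3·y³ + 10, and check whether it is a (positive or negative) perfect cube.
Check small values of y:
  y = 0: RHS = 10 is not a perfect cube.
  y = 1: RHS = 13 is not a perfect cube.
  y = -1: RHS = 7 is not a perfect cube.
  y = 2: RHS = 34 is not a perfect cube.
  y = -2: RHS = -14 is not a perfect cube.
  y = 3: RHS = 91 is not a perfect cube.
  y = -3: RHS = -71 is not a perfect cube.
Continuing, at y = 9: RHS = 2197 = (13)³ ⇒ x = 13 works.
Searching the remaining y in |y| ≤ 50 finds no further solutions.
Collected solutions: (13, 9).

Solutions (with |y| ≤ 50): (13, 9).


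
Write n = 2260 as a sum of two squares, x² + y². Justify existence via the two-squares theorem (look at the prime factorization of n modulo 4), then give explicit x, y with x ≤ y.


Step 1: Factor n = 2260 = 2^2 · 5 · 113.
Step 2: Check the mod-4 condition on each prime factor: 2 = 2 (special); 5 ≡ 1 (mod 4), exponent 1; 113 ≡ 1 (mod 4), exponent 1.
All primes ≡ 3 (mod 4) appear to even exponent (or don't appear), so by the two-squares theorem n IS expressible as a sum of two squares.
Step 3: Build a representation. Group n = k² · m with k = 2 and m = 5 · 113 = 565 (a product of primes ≡ 1 (mod 4)); a representation of m scales to one of n via (k·x)² + (k·y)² = k²(x² + y²). Each prime p ≡ 1 (mod 4) is itself a sum of two squares; find a² by testing p − a² for a perfect square:
  5: 5 − 1² = 4 = 2² ⇒ 5 = 1² + 2².
  113: 113 − 1² = 112, 113 − 2² = 109, 113 − 3² = 104, 113 − 4² = 97, 113 − 5² = 88, 113 − 6² = 77, 113 − 7² = 64 = 8² ⇒ 113 = 7² + 8².
  Combine using the Brahmagupta–Fibonacci identity (a² + b²)(c² + d²) = (ac − bd)² + (ad + bc)² = (ac + bd)² + (ad − bc)²:
  5 · 113 = 565: from (1² + 2²)(7² + 8²), take (1·7 − 2·8, 1·8 + 2·7) = (7 − 16, 8 + 14) = (-9, 22); dropping signs (only squares matter) gives (9, 22); check 9² + 22² = 81 + 484 = 565 ✓.
  Scale by k = 2: (2·9, 2·22) = (18, 44).
Step 4: Order so x ≤ y and verify: 18² + 44² = 324 + 1936 = 2260 = n. ✓

n = 2260 = 18² + 44² (one valid representation with x ≤ y).


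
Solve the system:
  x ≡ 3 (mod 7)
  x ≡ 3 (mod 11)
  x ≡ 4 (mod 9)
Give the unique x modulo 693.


Moduli 7, 11, 9 are pairwise coprime; by CRT there is a unique solution modulo M = 7 · 11 · 9 = 693.
Solve pairwise, accumulating the modulus:
  Start with x ≡ 3 (mod 7).
  Combine with x ≡ 3 (mod 11): since gcd(7, 11) = 1, we get a unique residue mod 77.
    Write x = 3 + 7·t and substitute into x ≡ 3 (mod 11): 7·t ≡ 3 − 3 = 0 (mod 11).
    The inverse of 7 mod 11 is 8 (since 7·8 = 56 = 5·11 + 1), so t ≡ 8·0 = 0 ≡ 0 (mod 11).
    Then x = 3 + 7·0 = 3, valid modulo lcm(7, 11) = 77: x ≡ 3 (mod 77).
  Combine with x ≡ 4 (mod 9): since gcd(77, 9) = 1, we get a unique residue mod 693.
    Write x = 3 + 77·t and substitute into x ≡ 4 (mod 9): 77·t ≡ 4 − 3 = 1 (mod 9).
    Reduce coefficients mod 9: 5·t ≡ 1 (mod 9).
    The inverse of 5 mod 9 is 2 (since 5·2 = 10 = 1·9 + 1), so t ≡ 2·1 = 2 ≡ 2 (mod 9).
    Then x = 3 + 77·2 = 157, valid modulo lcm(77, 9) = 693: x ≡ 157 (mod 693).
Verify: 157 mod 7 = 3 ✓, 157 mod 11 = 3 ✓, 157 mod 9 = 4 ✓.

x ≡ 157 (mod 693).


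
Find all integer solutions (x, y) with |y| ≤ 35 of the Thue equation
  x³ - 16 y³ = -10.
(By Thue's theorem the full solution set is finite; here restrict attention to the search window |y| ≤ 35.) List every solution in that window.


The equation is x³ - 16y³ = -10. For fixed y, x³ = 16·y³ − 10, so a solution requires the RHS to be a perfect cube.
Strategy: iterate y from -35 to 35, compute RHS = 16·y³ − 10, and check whether it is a (positive or negative) perfect cube.
Check small values of y:
  y = 0: RHS = -10 is not a perfect cube.
  y = 1: RHS = 6 is not a perfect cube.
  y = -1: RHS = -26 is not a perfect cube.
  y = 2: RHS = 118 is not a perfect cube.
  y = -2: RHS = -138 is not a perfect cube.
  y = 3: RHS = 422 is not a perfect cube.
  y = -3: RHS = -442 is not a perfect cube.
Continuing the search up to |y| = 35 finds no solutions either.
No (x, y) in the scanned range satisfies the equation.

No integer solutions with |y| ≤ 35.


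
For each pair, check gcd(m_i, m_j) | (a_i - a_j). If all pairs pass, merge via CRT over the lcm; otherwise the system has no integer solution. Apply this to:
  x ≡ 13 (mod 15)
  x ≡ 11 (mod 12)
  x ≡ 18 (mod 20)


Moduli 15, 12, 20 are not pairwise coprime, so CRT works modulo lcm(m_i) when all pairwise compatibility conditions hold.
Pairwise compatibility: gcd(m_i, m_j) must divide a_i - a_j for every pair.
Merge one congruence at a time:
  Start: x ≡ 13 (mod 15).
  Combine with x ≡ 11 (mod 12): gcd(15, 12) = 3, and 11 - 13 = -2 is NOT divisible by 3.
    ⇒ system is inconsistent (no integer solution).

No solution (the system is inconsistent).


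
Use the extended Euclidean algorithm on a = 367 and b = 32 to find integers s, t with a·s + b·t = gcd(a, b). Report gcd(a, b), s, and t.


Euclidean algorithm on (367, 32) — divide until remainder is 0:
  367 = 11 · 32 + 15
  32 = 2 · 15 + 2
  15 = 7 · 2 + 1
  2 = 2 · 1 + 0
gcd(367, 32) = 1.
Track Bezout coefficients alongside the remainders: start with r₀ = 367 = a·1 + b·0 (s = 1, t = 0) and r₁ = 32 = a·0 + b·1 (s = 0, t = 1); each new remainder r_{k+1} = r_{k-1} − q_k·r_k inherits s_{k+1} = s_{k-1} − q_k·s_k, t_{k+1} = t_{k-1} − q_k·t_k, so r_k = a·s_k + b·t_k at every step:
  q = 11: r = 15, s = 1 − 11·0 = 1, t = 0 − 11·1 = -11  (check: 367·1 + 32·(-11) = 15)
  q = 2: r = 2, s = 0 − 2·1 = -2, t = 1 − 2·(-11) = 23  (check: 367·(-2) + 32·23 = 2)
  q = 7: r = 1, s = 1 − 7·(-2) = 15, t = -11 − 7·23 = -172  (check: 367·15 + 32·(-172) = 1)
The row with r = 1 (the gcd) gives the Bezout coefficients s = 15, t = -172.
Result: 367 · (15) + 32 · (-172) = 1.

gcd(367, 32) = 1; s = 15, t = -172 (check: 367·15 + 32·(-172) = 1).


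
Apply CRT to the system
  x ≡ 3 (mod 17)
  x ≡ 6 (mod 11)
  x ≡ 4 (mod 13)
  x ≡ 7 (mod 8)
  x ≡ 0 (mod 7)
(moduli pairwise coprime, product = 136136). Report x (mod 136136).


Product of moduli M = 17 · 11 · 13 · 8 · 7 = 136136.
Merge one congruence at a time:
  Start: x ≡ 3 (mod 17).
  Combine with x ≡ 6 (mod 11); new modulus lcm = 187.
    Write x = 3 + 17·t and substitute into x ≡ 6 (mod 11): 17·t ≡ 6 − 3 = 3 (mod 11).
    Reduce coefficients mod 11: 6·t ≡ 3 (mod 11).
    The inverse of 6 mod 11 is 2 (since 6·2 = 12 = 1·11 + 1), so t ≡ 2·3 = 6 ≡ 6 (mod 11).
    Then x = 3 + 17·6 = 105, valid modulo lcm(17, 11) = 187: x ≡ 105 (mod 187).
  Combine with x ≡ 4 (mod 13); new modulus lcm = 2431.
    Write x = 105 + 187·t and substitute into x ≡ 4 (mod 13): 187·t ≡ 4 − 105 = -101 (mod 13).
    Reduce coefficients mod 13: 5·t ≡ 3 (mod 13).
    The inverse of 5 mod 13 is 8 (since 5·8 = 40 = 3·13 + 1), so t ≡ 8·3 = 24 ≡ 11 (mod 13).
    Then x = 105 + 187·11 = 2162, valid modulo lcm(187, 13) = 2431: x ≡ 2162 (mod 2431).
  Combine with x ≡ 7 (mod 8); new modulus lcm = 19448.
    Write x = 2162 + 2431·t and substitute into x ≡ 7 (mod 8): 2431·t ≡ 7 − 2162 = -2155 (mod 8).
    Reduce coefficients mod 8: 7·t ≡ 5 (mod 8).
    The inverse of 7 mod 8 is 7 (since 7·7 = 49 = 6·8 + 1), so t ≡ 7·5 = 35 ≡ 3 (mod 8).
    Then x = 2162 + 2431·3 = 9455, valid modulo lcm(2431, 8) = 19448: x ≡ 9455 (mod 19448).
  Combine with x ≡ 0 (mod 7); new modulus lcm = 136136.
    Write x = 9455 + 19448·t and substitute into x ≡ 0 (mod 7): 19448·t ≡ 0 − 9455 = -9455 (mod 7).
    Reduce coefficients mod 7: 2·t ≡ 2 (mod 7).
    The inverse of 2 mod 7 is 4 (since 2·4 = 8 = 1·7 + 1), so t ≡ 4·2 = 8 ≡ 1 (mod 7).
    Then x = 9455 + 19448·1 = 28903, valid modulo lcm(19448, 7) = 136136: x ≡ 28903 (mod 136136).
Verify against each original: 28903 mod 17 = 3, 28903 mod 11 = 6, 28903 mod 13 = 4, 28903 mod 8 = 7, 28903 mod 7 = 0.

x ≡ 28903 (mod 136136).


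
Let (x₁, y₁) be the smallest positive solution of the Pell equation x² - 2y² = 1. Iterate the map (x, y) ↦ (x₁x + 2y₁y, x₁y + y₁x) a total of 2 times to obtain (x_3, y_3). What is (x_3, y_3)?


Step 1: Find the fundamental solution (x₁, y₁) of x² - 2y² = 1.
  Expand √2 as a continued fraction. a₀ = ⌊√2⌋ = 1; iterate m_{k+1} = d_k·a_k − m_k, d_{k+1} = (2 − m_{k+1}²)/d_k, a_{k+1} = ⌊(a₀ + m_{k+1})/d_{k+1}⌋ (starting m₀ = 0, d₀ = 1), with convergents p_k = a_k·p_{k-1} + p_{k-2}, q_k = a_k·q_{k-1} + q_{k-2} (p₋₁ = 1, q₋₁ = 0):
  k = 0: a₀ = 1; p₀/q₀ = 1/1; p₀² − 2·q₀² = 1 − 2 = -1.
  k = 1: m = 1, d = 1, a = ⌊(1 + 1)/1⌋ = 2; p/q = (2·1 + 1)/(2·1 + 0) = 3/2; p² − 2·q² = 9 − 8 = 1.
  The first convergent with p² − 2·q² = 1 gives the fundamental solution (x₁, y₁) = (3, 2).
Step 2: Apply the recurrence (x_{n+1}, y_{n+1}) = (x₁x_n + 2y₁y_n, x₁y_n + y₁x_n) repeatedly.
  From (x_1, y_1) = (3, 2): x_2 = 3·3 + 2·2·2 = 17; y_2 = 3·2 + 2·3 = 12.
  From (x_2, y_2) = (17, 12): x_3 = 3·17 + 2·2·12 = 99; y_3 = 3·12 + 2·17 = 70.
Step 3: Verify x_3² - 2·y_3² = 9801 - 9800 = 1 (should be 1). ✓

(x_1, y_1) = (3, 2); (x_3, y_3) = (99, 70).


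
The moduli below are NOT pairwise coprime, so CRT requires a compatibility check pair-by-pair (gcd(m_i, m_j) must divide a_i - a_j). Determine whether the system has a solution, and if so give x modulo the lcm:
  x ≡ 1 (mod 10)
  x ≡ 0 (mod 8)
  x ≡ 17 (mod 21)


Moduli 10, 8, 21 are not pairwise coprime, so CRT works modulo lcm(m_i) when all pairwise compatibility conditions hold.
Pairwise compatibility: gcd(m_i, m_j) must divide a_i - a_j for every pair.
Merge one congruence at a time:
  Start: x ≡ 1 (mod 10).
  Combine with x ≡ 0 (mod 8): gcd(10, 8) = 2, and 0 - 1 = -1 is NOT divisible by 2.
    ⇒ system is inconsistent (no integer solution).

No solution (the system is inconsistent).


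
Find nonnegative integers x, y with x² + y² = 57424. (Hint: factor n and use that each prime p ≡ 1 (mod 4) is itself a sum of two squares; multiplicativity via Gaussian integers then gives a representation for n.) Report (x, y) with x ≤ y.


Step 1: Factor n = 57424 = 2^4 · 37 · 97.
Step 2: Check the mod-4 condition on each prime factor: 2 = 2 (special); 37 ≡ 1 (mod 4), exponent 1; 97 ≡ 1 (mod 4), exponent 1.
All primes ≡ 3 (mod 4) appear to even exponent (or don't appear), so by the two-squares theorem n IS expressible as a sum of two squares.
Step 3: Build a representation. Group n = k² · m with k = 4 and m = 37 · 97 = 3589 (a product of primes ≡ 1 (mod 4)); a representation of m scales to one of n via (k·x)² + (k·y)² = k²(x² + y²). Each prime p ≡ 1 (mod 4) is itself a sum of two squares; find a² by testing p − a² for a perfect square:
  37: 37 − 1² = 36 = 6² ⇒ 37 = 1² + 6².
  97: 97 − 1² = 96, 97 − 2² = 93, 97 − 3² = 88, 97 − 4² = 81 = 9² ⇒ 97 = 4² + 9².
  Combine using the Brahmagupta–Fibonacci identity (a² + b²)(c² + d²) = (ac − bd)² + (ad + bc)² = (ac + bd)² + (ad − bc)²:
  37 · 97 = 3589: from (1² + 6²)(4² + 9²), take (1·4 − 6·9, 1·9 + 6·4) = (4 − 54, 9 + 24) = (-50, 33); dropping signs (only squares matter) gives (50, 33); check 50² + 33² = 2500 + 1089 = 3589 ✓.
  Scale by k = 4: (4·50, 4·33) = (200, 132).
Step 4: Order so x ≤ y and verify: 132² + 200² = 17424 + 40000 = 57424 = n. ✓

n = 57424 = 132² + 200² (one valid representation with x ≤ y).
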